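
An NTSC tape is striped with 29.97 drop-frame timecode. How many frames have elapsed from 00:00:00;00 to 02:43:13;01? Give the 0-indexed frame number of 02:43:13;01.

Complete 10-minute blocks: 16, each 17982 frames → 287712.
Remaining 3 whole minutes in the current block: 1800 + 2 × 1798 = 5396 frames.
Within the current minute: 13 × 30 + 1 − 2 = 389 (labels ;00/;01 skipped at this minute). Total = 287712 + 5396 + 389 = 293497.

293497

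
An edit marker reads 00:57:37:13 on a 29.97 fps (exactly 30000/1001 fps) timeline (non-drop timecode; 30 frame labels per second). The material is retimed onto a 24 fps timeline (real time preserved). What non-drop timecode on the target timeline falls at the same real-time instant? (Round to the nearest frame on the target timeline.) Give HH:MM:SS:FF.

Source frame index: (0×3600 + 57×60 + 37) × 30 + 13 = 103723.
Real time: 103723 / (30000/1001) = 103826723/30000 s.
Target frame: (103826723/30000) × (24) = 103826723/1250 ≈ 83061.378 → 83061.
At 24 labels/s: frame 83061 → 00:57:40:21.

00:57:40:21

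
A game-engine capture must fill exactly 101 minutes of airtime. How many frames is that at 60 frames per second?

101 min = 6060 s.
Frames = 6060 × 60 = 363600.

363600 frames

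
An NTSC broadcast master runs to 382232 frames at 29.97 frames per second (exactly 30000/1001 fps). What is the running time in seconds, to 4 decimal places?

Running time = 382232 × 1001/30000 = 47826779/3750 s ≈ 12753.8077 s.

12753.8077 seconds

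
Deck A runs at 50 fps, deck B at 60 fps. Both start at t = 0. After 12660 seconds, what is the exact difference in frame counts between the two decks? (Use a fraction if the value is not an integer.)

126600 frames

A emits 50 × 12660 = 633000 frames; B emits 60 × 12660 = 759600.
Difference = 126600 frames; B is ahead of A.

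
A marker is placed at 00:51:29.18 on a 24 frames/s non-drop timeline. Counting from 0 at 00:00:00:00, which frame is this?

frame 74154

Total seconds to the label: (0 × 3600 + 51 × 60 + 29) = 3089.
Frame index = 3089 × 24 + 18 = 74154.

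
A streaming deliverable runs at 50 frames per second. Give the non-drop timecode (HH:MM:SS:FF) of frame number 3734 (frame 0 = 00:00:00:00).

3734 ÷ 50 = 74 full seconds, remainder 34 frames.
74 s = 0 h 1 min 14 s.
Timecode: 00:01:14:34.

00:01:14:34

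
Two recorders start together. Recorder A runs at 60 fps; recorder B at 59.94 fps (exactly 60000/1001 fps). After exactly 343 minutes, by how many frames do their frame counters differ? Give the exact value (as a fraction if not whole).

176400/143 frames

343 min = 20580 s.
A emits 60 × 20580 = 1234800 frames; B emits 60000/1001 × 20580 = 176400000/143.
Difference = 176400/143 frames (≈ 1233.5664); B is behind A.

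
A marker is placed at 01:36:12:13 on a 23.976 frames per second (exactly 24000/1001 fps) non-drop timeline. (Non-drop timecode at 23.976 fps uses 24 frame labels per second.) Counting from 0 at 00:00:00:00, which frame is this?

Total seconds to the label: (1 × 3600 + 36 × 60 + 12) = 5772.
Frame index = 5772 × 24 + 13 = 138541.

138541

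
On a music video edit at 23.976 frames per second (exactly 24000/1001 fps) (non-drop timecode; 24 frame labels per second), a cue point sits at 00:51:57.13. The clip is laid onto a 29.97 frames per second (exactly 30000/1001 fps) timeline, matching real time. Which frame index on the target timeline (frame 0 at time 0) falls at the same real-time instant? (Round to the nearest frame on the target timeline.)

Source frame index: (0×3600 + 51×60 + 57) × 24 + 13 = 74821.
Real time: 74821 / (24000/1001) = 74895821/24000 s.
Target frame: (74895821/24000) × (30000/1001) = 374105/4 ≈ 93526.250 → 93526.

frame 93526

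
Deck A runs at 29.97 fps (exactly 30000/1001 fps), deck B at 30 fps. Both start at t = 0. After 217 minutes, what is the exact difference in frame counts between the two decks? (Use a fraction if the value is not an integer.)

217 min = 13020 s.
A emits 30000/1001 × 13020 = 55800000/143 frames; B emits 30 × 13020 = 390600.
Difference = 55800/143 frames (≈ 390.2098); B is ahead of A.

55800/143 frames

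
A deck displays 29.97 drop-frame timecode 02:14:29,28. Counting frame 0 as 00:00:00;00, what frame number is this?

241856

Complete 10-minute blocks: 13, each 17982 frames → 233766.
Remaining 4 whole minutes in the current block: 1800 + 3 × 1798 = 7194 frames.
Within the current minute: 29 × 30 + 28 − 2 = 896 (labels ;00/;01 skipped at this minute). Total = 233766 + 7194 + 896 = 241856.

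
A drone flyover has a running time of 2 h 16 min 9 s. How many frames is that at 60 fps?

2 h 16 min 9 s = 8169 s.
Frames = 8169 × 60 = 490140.

490140 frames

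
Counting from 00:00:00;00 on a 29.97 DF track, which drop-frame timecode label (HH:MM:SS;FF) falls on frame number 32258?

Ten DF minutes hold 17982 frames, so frame 32258 lies in block 1 (frames 17982–35963) with 14276 frames into that block.
The block's first minute is 1800 frames and the rest 1798 each; 14276 frames reaches minute 7, so 1 × 18 + 7 × 2 = 32 labels have been skipped so far.
Adding those back, label number 32258 + 32 = 32290 at 30 labels/s is 1076 s + 10 f = 0 h 17 min 56 s frame 10, i.e. 00:17:56;10.

00:17:56;10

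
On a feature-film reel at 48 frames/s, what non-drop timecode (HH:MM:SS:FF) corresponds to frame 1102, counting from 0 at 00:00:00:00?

00:00:22:46

1102 ÷ 48 = 22 full seconds, remainder 46 frames.
22 s = 0 h 0 min 22 s.
Timecode: 00:00:22:46.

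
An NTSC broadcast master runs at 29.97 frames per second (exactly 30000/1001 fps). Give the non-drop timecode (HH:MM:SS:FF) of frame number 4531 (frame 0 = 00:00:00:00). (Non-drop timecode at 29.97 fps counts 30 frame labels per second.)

00:02:31:01

4531 ÷ 30 = 151 full seconds, remainder 1 frame.
151 s = 0 h 2 min 31 s.
Timecode: 00:02:31:01.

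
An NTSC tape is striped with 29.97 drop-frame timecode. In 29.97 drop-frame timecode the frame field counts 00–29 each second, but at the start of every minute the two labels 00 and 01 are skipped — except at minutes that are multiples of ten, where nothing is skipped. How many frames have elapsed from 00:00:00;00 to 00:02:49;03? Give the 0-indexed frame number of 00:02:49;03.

5069

As if non-drop at 30 labels/s: (0 × 3600 + 2 × 60 + 49) × 30 + 3 = 5073.
Minute boundaries passed: 2; those not divisible by 10: 2 − 0 = 2; dropped labels = 2 × 2 = 4.
Actual frame index = 5073 − 4 = 5069.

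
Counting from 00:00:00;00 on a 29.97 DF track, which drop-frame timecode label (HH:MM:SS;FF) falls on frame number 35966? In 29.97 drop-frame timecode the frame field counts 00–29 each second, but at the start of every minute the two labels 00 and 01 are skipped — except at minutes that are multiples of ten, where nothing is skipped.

00:20:00;02

Each 10-minute DF block holds 10 × 60 × 30 − 9 × 2 = 17982 frames. 35966 ÷ 17982 → 2 full blocks, remainder 2.
Within the partial block the first minute is 1800 frames and each further minute 1798, so 0 further minute boundaries passed. Total skipped labels = 18 × 2 + 2 × 0 = 36.
Non-drop label index = 35966 + 36 = 36002; at 30 labels/s that is 00:20:00:02, i.e. DF 00:20:00;02.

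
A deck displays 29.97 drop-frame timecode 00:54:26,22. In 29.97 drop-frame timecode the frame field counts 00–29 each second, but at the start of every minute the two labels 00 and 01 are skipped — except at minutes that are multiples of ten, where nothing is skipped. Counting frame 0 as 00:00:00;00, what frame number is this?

Complete 10-minute blocks: 5, each 17982 frames → 89910.
Remaining 4 whole minutes in the current block: 1800 + 3 × 1798 = 7194 frames.
Within the current minute: 26 × 30 + 22 − 2 = 800 (labels ;00/;01 skipped at this minute). Total = 89910 + 7194 + 800 = 97904.

97904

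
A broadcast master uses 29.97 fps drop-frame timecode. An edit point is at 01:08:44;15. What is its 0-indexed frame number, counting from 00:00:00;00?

Complete 10-minute blocks: 6, each 17982 frames → 107892.
Remaining 8 whole minutes in the current block: 1800 + 7 × 1798 = 14386 frames.
Within the current minute: 44 × 30 + 15 − 2 = 1333 (labels ;00/;01 skipped at this minute). Total = 107892 + 14386 + 1333 = 123611.

123611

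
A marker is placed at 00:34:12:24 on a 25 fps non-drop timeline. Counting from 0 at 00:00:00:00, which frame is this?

Total seconds to the label: (0 × 3600 + 34 × 60 + 12) = 2052.
Frame index = 2052 × 25 + 24 = 51324.

51324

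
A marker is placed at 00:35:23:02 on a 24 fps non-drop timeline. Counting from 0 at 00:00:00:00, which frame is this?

frame 50954

Total seconds to the label: (0 × 3600 + 35 × 60 + 23) = 2123.
Frame index = 2123 × 24 + 2 = 50954.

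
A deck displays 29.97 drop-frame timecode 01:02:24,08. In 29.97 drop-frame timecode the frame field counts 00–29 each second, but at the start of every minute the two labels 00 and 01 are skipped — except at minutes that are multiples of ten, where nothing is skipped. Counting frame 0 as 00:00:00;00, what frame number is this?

As if non-drop at 30 labels/s: (1 × 3600 + 2 × 60 + 24) × 30 + 8 = 112328.
Minute boundaries passed: 62; those not divisible by 10: 62 − 6 = 56; dropped labels = 2 × 56 = 112.
Actual frame index = 112328 − 112 = 112216.

112216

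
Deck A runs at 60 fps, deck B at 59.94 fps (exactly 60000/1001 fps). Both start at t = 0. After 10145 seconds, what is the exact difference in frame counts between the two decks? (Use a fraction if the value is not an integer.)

A emits 60 × 10145 = 608700 frames; B emits 60000/1001 × 10145 = 608700000/1001.
Difference = 608700/1001 frames (≈ 608.0919); B is behind A.

608700/1001 frames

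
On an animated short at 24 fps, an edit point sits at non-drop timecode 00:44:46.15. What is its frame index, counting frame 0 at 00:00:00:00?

Total seconds to the label: (0 × 3600 + 44 × 60 + 46) = 2686.
Frame index = 2686 × 24 + 15 = 64479.

64479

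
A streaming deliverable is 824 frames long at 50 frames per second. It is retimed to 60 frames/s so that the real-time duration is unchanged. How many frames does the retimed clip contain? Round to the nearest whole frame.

989 frames

Frames at target rate = 824 × (60) / (50) = 4944/5 ≈ 988.800.
Nearest whole frame: 989.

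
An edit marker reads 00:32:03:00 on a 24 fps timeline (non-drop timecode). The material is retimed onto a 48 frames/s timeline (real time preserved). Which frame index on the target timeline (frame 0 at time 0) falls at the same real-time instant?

frame 92304

Source frame index: (0×3600 + 32×60 + 3) × 24 + 0 = 46152.
Real time: 46152 / (24) = 1923 s.
Target frame: (1923) × (48) = 92304.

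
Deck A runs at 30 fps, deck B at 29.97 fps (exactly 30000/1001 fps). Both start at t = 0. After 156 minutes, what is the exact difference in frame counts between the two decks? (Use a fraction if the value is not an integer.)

156 min = 9360 s.
A emits 30 × 9360 = 280800 frames; B emits 30000/1001 × 9360 = 21600000/77.
Difference = 21600/77 frames (≈ 280.5195); B is behind A.

21600/77 frames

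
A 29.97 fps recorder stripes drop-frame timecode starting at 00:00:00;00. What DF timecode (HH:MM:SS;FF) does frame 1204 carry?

Ten DF minutes hold 17982 frames, so frame 1204 lies in block 0 (frames 0–17981) with 1204 frames into that block.
The block's first minute is 1800 frames and the rest 1798 each; 1204 frames reaches minute 0, so 0 × 18 + 0 × 2 = 0 labels have been skipped so far.
Adding those back, label number 1204 + 0 = 1204 at 30 labels/s is 40 s + 4 f = 0 h 0 min 40 s frame 4, i.e. 00:00:40;04.

00:00:40;04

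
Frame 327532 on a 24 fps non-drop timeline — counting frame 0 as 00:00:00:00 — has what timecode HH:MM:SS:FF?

03:47:27:04

327532 ÷ 24 = 13647 full seconds, remainder 4 frames.
13647 s = 3 h 47 min 27 s.
Timecode: 03:47:27:04.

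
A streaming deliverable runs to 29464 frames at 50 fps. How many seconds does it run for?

Running time = 29464 / (50) = 589.28 s.

589.28 seconds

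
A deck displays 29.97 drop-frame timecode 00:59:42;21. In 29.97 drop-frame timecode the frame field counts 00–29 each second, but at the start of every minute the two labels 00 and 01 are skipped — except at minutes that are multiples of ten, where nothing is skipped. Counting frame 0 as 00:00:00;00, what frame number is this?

107373

Complete 10-minute blocks: 5, each 17982 frames → 89910.
Remaining 9 whole minutes in the current block: 1800 + 8 × 1798 = 16184 frames.
Within the current minute: 42 × 30 + 21 − 2 = 1279 (labels ;00/;01 skipped at this minute). Total = 89910 + 16184 + 1279 = 107373.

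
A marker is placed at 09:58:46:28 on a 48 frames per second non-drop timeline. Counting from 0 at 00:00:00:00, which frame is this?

Total seconds to the label: (9 × 3600 + 58 × 60 + 46) = 35926.
Frame index = 35926 × 48 + 28 = 1724476.

frame 1724476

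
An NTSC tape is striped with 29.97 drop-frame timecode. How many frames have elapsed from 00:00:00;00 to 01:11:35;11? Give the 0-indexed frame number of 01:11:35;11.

128733

As if non-drop at 30 labels/s: (1 × 3600 + 11 × 60 + 35) × 30 + 11 = 128861.
Minute boundaries passed: 71; those not divisible by 10: 71 − 7 = 64; dropped labels = 2 × 64 = 128.
Actual frame index = 128861 − 128 = 128733.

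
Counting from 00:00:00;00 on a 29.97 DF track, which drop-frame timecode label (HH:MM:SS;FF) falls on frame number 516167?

Ten DF minutes hold 17982 frames, so frame 516167 lies in block 28 (frames 503496–521477) with 12671 frames into that block.
The block's first minute is 1800 frames and the rest 1798 each; 12671 frames reaches minute 7, so 28 × 18 + 7 × 2 = 518 labels have been skipped so far.
Adding those back, label number 516167 + 518 = 516685 at 30 labels/s is 17222 s + 25 f = 4 h 47 min 2 s frame 25, i.e. 04:47:02;25.

04:47:02;25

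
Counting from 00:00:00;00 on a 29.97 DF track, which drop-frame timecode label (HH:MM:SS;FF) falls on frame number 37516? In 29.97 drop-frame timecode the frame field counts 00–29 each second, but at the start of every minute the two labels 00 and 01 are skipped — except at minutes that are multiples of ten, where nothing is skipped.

Each 10-minute DF block holds 10 × 60 × 30 − 9 × 2 = 17982 frames. 37516 ÷ 17982 → 2 full blocks, remainder 1552.
Within the partial block the first minute is 1800 frames and each further minute 1798, so 0 further minute boundaries passed. Total skipped labels = 18 × 2 + 2 × 0 = 36.
Non-drop label index = 37516 + 36 = 37552; at 30 labels/s that is 00:20:51:22, i.e. DF 00:20:51;22.

00:20:51;22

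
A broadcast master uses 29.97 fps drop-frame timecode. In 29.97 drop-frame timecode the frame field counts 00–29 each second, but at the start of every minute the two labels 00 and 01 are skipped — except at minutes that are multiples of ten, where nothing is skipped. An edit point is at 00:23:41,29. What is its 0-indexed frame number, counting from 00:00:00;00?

As if non-drop at 30 labels/s: (0 × 3600 + 23 × 60 + 41) × 30 + 29 = 42659.
Minute boundaries passed: 23; those not divisible by 10: 23 − 2 = 21; dropped labels = 2 × 21 = 42.
Actual frame index = 42659 − 42 = 42617.

42617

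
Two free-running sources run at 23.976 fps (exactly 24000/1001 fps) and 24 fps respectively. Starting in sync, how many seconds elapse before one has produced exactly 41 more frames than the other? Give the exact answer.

The gap grows by |24 − 24000/1001| = 24/1001 frames per second.
Time for a 41-frame gap: 41 ÷ (24/1001) = 41041/24 s.

41041/24 seconds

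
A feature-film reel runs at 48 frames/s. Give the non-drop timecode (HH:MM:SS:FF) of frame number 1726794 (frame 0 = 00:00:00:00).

1726794 ÷ 48 = 35974 full seconds, remainder 42 frames.
35974 s = 9 h 59 min 34 s.
Timecode: 09:59:34:42.

09:59:34:42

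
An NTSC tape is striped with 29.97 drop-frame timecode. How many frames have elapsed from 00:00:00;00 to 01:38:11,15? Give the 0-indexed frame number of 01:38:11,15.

Complete 10-minute blocks: 9, each 17982 frames → 161838.
Remaining 8 whole minutes in the current block: 1800 + 7 × 1798 = 14386 frames.
Within the current minute: 11 × 30 + 15 − 2 = 343 (labels ;00/;01 skipped at this minute). Total = 161838 + 14386 + 343 = 176567.

176567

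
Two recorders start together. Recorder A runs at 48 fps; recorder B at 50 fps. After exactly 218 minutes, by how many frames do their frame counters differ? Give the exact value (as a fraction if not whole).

218 min = 13080 s.
A emits 48 × 13080 = 627840 frames; B emits 50 × 13080 = 654000.
Difference = 26160 frames; B is ahead of A.

26160 frames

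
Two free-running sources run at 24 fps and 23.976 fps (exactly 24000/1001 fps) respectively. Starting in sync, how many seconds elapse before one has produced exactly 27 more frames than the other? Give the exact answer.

The gap grows by |24000/1001 − 24| = 24/1001 frames per second.
Time for a 27-frame gap: 27 ÷ (24/1001) = 1126.125 s.

1126.125 seconds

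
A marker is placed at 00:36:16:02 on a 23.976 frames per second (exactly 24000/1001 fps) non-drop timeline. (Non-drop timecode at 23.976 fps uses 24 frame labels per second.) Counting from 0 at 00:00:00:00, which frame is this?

Total seconds to the label: (0 × 3600 + 36 × 60 + 16) = 2176.
Frame index = 2176 × 24 + 2 = 52226.

frame 52226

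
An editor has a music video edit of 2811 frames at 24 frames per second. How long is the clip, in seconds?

117.125 seconds

Running time = 2811 / (24) = 117.125 s.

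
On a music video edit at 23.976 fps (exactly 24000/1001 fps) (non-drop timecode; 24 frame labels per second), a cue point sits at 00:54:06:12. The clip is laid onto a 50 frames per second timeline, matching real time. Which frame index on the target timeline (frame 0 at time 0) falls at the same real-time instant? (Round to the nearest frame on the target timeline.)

frame 162487

Source frame index: (0×3600 + 54×60 + 6) × 24 + 12 = 77916.
Real time: 77916 / (24000/1001) = 6499493/2000 s.
Target frame: (6499493/2000) × (50) = 6499493/40 ≈ 162487.325 → 162487.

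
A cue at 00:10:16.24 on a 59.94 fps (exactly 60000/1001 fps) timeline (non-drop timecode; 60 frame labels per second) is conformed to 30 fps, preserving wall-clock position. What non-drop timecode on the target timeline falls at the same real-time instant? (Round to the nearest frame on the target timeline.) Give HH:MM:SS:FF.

00:10:17:00

Source frame index: (0×3600 + 10×60 + 16) × 60 + 24 = 36984.
Real time: 36984 / (60000/1001) = 1542541/2500 s.
Target frame: (1542541/2500) × (30) = 4627623/250 ≈ 18510.492 → 18510.
At 30 labels/s: frame 18510 → 00:10:17:00.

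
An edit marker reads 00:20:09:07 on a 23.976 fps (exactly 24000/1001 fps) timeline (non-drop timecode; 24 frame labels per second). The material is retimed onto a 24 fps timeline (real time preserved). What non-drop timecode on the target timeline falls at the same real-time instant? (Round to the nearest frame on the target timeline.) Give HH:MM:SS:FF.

Source frame index: (0×3600 + 20×60 + 9) × 24 + 7 = 29023.
Real time: 29023 / (24000/1001) = 29052023/24000 s.
Target frame: (29052023/24000) × (24) = 29052023/1000 ≈ 29052.023 → 29052.
At 24 labels/s: frame 29052 → 00:20:10:12.

00:20:10:12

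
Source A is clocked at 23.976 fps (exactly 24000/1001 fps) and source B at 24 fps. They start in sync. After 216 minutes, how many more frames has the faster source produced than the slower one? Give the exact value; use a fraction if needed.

311040/1001 frames

216 min = 12960 s.
A emits 24000/1001 × 12960 = 311040000/1001 frames; B emits 24 × 12960 = 311040.
Difference = 311040/1001 frames (≈ 310.7293); B is ahead of A.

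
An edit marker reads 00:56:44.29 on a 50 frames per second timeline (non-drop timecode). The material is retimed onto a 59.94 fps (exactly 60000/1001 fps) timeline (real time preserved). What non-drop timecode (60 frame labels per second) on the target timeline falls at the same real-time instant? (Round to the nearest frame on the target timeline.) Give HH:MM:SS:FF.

00:56:41:11

Source frame index: (0×3600 + 56×60 + 44) × 50 + 29 = 170229.
Real time: 170229 / (50) = 170229/50 s.
Target frame: (170229/50) × (60000/1001) = 204274800/1001 ≈ 204070.729 → 204071.
At 60 labels/s: frame 204071 → 00:56:41:11.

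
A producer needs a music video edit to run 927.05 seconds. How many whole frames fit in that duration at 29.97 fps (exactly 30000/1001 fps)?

Frames = 927.05 × 30000/1001 = 27811500/1001 ≈ 27783.7163.
Complete frames: 27783.

27783 frames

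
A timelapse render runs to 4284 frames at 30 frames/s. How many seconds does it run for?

Running time = 4284 / (30) = 142.8 s.

142.8 seconds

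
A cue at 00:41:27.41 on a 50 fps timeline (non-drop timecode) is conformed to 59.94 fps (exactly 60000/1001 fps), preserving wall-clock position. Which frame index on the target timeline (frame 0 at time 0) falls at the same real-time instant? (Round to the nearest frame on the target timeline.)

frame 149120

Source frame index: (0×3600 + 41×60 + 27) × 50 + 41 = 124391.
Real time: 124391 / (50) = 124391/50 s.
Target frame: (124391/50) × (60000/1001) = 149269200/1001 ≈ 149120.080 → 149120.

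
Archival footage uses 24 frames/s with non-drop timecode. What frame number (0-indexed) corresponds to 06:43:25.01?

Total seconds to the label: (6 × 3600 + 43 × 60 + 25) = 24205.
Frame index = 24205 × 24 + 1 = 580921.

580921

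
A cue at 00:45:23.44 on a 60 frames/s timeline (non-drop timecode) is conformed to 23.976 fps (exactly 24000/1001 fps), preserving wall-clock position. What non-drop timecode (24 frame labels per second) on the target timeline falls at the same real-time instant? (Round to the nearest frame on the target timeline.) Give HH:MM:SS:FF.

00:45:21:00

Source frame index: (0×3600 + 45×60 + 23) × 60 + 44 = 163424.
Real time: 163424 / (60) = 40856/15 s.
Target frame: (40856/15) × (24000/1001) = 65369600/1001 ≈ 65304.296 → 65304.
At 24 labels/s: frame 65304 → 00:45:21:00.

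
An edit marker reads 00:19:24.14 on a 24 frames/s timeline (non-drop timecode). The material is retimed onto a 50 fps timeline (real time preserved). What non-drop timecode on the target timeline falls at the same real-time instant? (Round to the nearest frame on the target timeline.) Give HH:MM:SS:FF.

00:19:24:29

Source frame index: (0×3600 + 19×60 + 24) × 24 + 14 = 27950.
Real time: 27950 / (24) = 13975/12 s.
Target frame: (13975/12) × (50) = 349375/6 ≈ 58229.167 → 58229.
At 50 labels/s: frame 58229 → 00:19:24:29.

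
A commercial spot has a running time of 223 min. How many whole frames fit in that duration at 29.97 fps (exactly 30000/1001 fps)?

223 min = 13380 s.
Frames = 13380 × 30000/1001 = 401400000/1001 ≈ 400999.0010.
Complete frames: 400999.

400999 frames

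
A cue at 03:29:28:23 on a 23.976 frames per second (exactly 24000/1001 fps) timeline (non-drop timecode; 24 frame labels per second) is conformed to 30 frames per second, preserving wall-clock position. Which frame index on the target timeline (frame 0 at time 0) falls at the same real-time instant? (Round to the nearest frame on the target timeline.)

frame 377446

Source frame index: (3×3600 + 29×60 + 28) × 24 + 23 = 301655.
Real time: 301655 / (24000/1001) = 60391331/4800 s.
Target frame: (60391331/4800) × (30) = 60391331/160 ≈ 377445.819 → 377446.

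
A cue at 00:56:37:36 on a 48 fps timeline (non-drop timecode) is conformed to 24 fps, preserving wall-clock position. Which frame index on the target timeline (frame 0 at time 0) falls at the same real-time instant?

frame 81546

Source frame index: (0×3600 + 56×60 + 37) × 48 + 36 = 163092.
Real time: 163092 / (48) = 13591/4 s.
Target frame: (13591/4) × (24) = 81546.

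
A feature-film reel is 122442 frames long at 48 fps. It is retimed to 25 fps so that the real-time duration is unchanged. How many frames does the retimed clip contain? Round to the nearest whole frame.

63772 frames

Frames at target rate = 122442 × (25) / (48) = 510175/8 ≈ 63771.875.
Nearest whole frame: 63772.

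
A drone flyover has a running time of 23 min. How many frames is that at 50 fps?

69000 frames

23 min = 1380 s.
Frames = 1380 × 50 = 69000.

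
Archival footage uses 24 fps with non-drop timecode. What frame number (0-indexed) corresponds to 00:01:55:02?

Total seconds to the label: (0 × 3600 + 1 × 60 + 55) = 115.
Frame index = 115 × 24 + 2 = 2762.

frame 2762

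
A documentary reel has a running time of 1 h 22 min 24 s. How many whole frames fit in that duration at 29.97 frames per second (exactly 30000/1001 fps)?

1 h 22 min 24 s = 4944 s.
Frames = 4944 × 30000/1001 = 148320000/1001 ≈ 148171.8282.
Complete frames: 148171.

148171 frames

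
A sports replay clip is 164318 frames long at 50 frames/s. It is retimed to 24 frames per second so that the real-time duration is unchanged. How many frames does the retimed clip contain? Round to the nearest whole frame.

Frames at target rate = 164318 × (24) / (50) = 1971816/25 ≈ 78872.640.
Nearest whole frame: 78873.

78873 frames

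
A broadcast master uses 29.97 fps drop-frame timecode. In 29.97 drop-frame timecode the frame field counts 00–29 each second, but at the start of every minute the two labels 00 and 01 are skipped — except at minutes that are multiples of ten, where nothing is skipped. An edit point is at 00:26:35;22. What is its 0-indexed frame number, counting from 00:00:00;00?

As if non-drop at 30 labels/s: (0 × 3600 + 26 × 60 + 35) × 30 + 22 = 47872.
Minute boundaries passed: 26; those not divisible by 10: 26 − 2 = 24; dropped labels = 2 × 24 = 48.
Actual frame index = 47872 − 48 = 47824.

47824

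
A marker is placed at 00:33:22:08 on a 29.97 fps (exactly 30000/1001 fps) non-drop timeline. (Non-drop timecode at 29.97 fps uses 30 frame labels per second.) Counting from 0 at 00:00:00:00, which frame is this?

Total seconds to the label: (0 × 3600 + 33 × 60 + 22) = 2002.
Frame index = 2002 × 30 + 8 = 60068.

frame 60068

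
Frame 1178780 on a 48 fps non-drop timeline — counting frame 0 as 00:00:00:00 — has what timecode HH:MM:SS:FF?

1178780 ÷ 48 = 24557 full seconds, remainder 44 frames.
24557 s = 6 h 49 min 17 s.
Timecode: 06:49:17:44.

06:49:17:44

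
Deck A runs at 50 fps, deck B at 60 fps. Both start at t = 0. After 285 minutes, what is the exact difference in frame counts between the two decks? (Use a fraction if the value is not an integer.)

285 min = 17100 s.
A emits 50 × 17100 = 855000 frames; B emits 60 × 17100 = 1026000.
Difference = 171000 frames; B is ahead of A.

171000 frames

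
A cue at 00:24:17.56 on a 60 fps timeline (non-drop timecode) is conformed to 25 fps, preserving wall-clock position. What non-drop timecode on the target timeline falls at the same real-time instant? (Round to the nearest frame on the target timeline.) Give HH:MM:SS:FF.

Source frame index: (0×3600 + 24×60 + 17) × 60 + 56 = 87476.
Real time: 87476 / (60) = 21869/15 s.
Target frame: (21869/15) × (25) = 109345/3 ≈ 36448.333 → 36448.
At 25 labels/s: frame 36448 → 00:24:17:23.

00:24:17:23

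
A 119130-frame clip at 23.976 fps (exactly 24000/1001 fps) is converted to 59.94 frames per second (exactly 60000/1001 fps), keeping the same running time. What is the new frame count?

297825 frames

Target frames = source frames × (target rate / source rate) = 119130 × (60000/1001)/(24000/1001) = 119130 × 5/2 = 297825.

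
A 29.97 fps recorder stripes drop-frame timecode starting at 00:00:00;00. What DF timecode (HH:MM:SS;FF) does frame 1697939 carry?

Each 10-minute DF block holds 10 × 60 × 30 − 9 × 2 = 17982 frames. 1697939 ÷ 17982 → 94 full blocks, remainder 7631.
Within the partial block the first minute is 1800 frames and each further minute 1798, so 4 further minute boundaries passed. Total skipped labels = 18 × 94 + 2 × 4 = 1700.
Non-drop label index = 1697939 + 1700 = 1699639; at 30 labels/s that is 15:44:14:19, i.e. DF 15:44:14;19.

15:44:14;19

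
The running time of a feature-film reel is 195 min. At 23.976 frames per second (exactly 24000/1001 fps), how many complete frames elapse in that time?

195 min = 11700 s.
Frames = 11700 × 24000/1001 = 21600000/77 ≈ 280519.4805.
Complete frames: 280519.

280519 frames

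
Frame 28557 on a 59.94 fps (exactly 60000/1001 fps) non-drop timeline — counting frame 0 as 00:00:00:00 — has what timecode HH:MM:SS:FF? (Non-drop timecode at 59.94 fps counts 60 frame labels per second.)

00:07:55:57

28557 ÷ 60 = 475 full seconds, remainder 57 frames.
475 s = 0 h 7 min 55 s.
Timecode: 00:07:55:57.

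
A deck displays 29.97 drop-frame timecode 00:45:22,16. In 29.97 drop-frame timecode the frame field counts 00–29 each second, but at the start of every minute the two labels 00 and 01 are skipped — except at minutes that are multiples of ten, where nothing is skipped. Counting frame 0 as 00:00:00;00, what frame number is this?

81594

Complete 10-minute blocks: 4, each 17982 frames → 71928.
Remaining 5 whole minutes in the current block: 1800 + 4 × 1798 = 8992 frames.
Within the current minute: 22 × 30 + 16 − 2 = 674 (labels ;00/;01 skipped at this minute). Total = 71928 + 8992 + 674 = 81594.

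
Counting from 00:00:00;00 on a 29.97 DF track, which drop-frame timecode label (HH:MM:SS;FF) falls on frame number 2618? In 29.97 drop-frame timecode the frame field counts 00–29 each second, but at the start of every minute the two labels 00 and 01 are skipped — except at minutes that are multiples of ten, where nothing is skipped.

00:01:27;10

Each 10-minute DF block holds 10 × 60 × 30 − 9 × 2 = 17982 frames. 2618 ÷ 17982 → 0 full blocks, remainder 2618.
Within the partial block the first minute is 1800 frames and each further minute 1798, so 1 further minute boundary passed. Total skipped labels = 18 × 0 + 2 × 1 = 2.
Non-drop label index = 2618 + 2 = 2620; at 30 labels/s that is 00:01:27:10, i.e. DF 00:01:27;10.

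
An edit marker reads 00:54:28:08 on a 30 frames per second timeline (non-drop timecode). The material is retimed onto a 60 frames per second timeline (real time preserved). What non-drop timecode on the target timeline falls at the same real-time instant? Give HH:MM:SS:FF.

00:54:28:16

Source frame index: (0×3600 + 54×60 + 28) × 30 + 8 = 98048.
Real time: 98048 / (30) = 49024/15 s.
Target frame: (49024/15) × (60) = 196096.
At 60 labels/s: frame 196096 → 00:54:28:16.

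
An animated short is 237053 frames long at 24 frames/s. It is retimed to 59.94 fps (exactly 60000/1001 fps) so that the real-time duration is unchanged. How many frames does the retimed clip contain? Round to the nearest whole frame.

Frames at target rate = 237053 × (60000/1001) / (24) = 592632500/1001 ≈ 592040.460.
Nearest whole frame: 592040.

592040 frames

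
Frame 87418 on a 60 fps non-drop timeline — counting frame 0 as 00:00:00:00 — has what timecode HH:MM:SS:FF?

87418 ÷ 60 = 1456 full seconds, remainder 58 frames.
1456 s = 0 h 24 min 16 s.
Timecode: 00:24:16:58.

00:24:16:58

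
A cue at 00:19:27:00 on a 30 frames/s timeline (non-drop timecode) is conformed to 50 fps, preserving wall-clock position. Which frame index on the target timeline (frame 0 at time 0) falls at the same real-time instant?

Source frame index: (0×3600 + 19×60 + 27) × 30 + 0 = 35010.
Real time: 35010 / (30) = 1167 s.
Target frame: (1167) × (50) = 58350.

frame 58350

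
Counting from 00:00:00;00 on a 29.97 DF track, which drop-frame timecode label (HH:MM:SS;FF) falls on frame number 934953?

Ten DF minutes hold 17982 frames, so frame 934953 lies in block 51 (frames 917082–935063) with 17871 frames into that block.
The block's first minute is 1800 frames and the rest 1798 each; 17871 frames reaches minute 9, so 51 × 18 + 9 × 2 = 936 labels have been skipped so far.
Adding those back, label number 934953 + 936 = 935889 at 30 labels/s is 31196 s + 9 f = 8 h 39 min 56 s frame 9, i.e. 08:39:56;09.

08:39:56;09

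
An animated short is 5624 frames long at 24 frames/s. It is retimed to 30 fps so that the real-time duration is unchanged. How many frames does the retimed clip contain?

Target frames = source frames × (target rate / source rate) = 5624 × (30)/(24) = 5624 × 5/4 = 7030.

7030 frames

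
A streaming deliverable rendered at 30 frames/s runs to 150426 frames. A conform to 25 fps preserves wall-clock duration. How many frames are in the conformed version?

125355 frames

Target frames = source frames × (target rate / source rate) = 150426 × (25)/(30) = 150426 × 5/6 = 125355.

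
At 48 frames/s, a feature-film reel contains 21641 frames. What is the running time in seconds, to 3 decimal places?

450.854 seconds

Running time = 21641 × 1/48 = 21641/48 s ≈ 450.854 s.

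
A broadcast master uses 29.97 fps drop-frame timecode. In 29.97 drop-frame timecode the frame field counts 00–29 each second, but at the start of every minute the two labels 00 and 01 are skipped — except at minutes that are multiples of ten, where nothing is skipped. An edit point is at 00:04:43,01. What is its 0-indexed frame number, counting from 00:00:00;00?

As if non-drop at 30 labels/s: (0 × 3600 + 4 × 60 + 43) × 30 + 1 = 8491.
Minute boundaries passed: 4; those not divisible by 10: 4 − 0 = 4; dropped labels = 2 × 4 = 8.
Actual frame index = 8491 − 8 = 8483.

8483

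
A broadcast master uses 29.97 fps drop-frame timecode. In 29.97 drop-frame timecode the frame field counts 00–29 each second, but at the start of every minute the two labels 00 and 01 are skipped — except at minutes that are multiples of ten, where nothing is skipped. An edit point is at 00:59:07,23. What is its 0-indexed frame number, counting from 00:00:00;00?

106325

Complete 10-minute blocks: 5, each 17982 frames → 89910.
Remaining 9 whole minutes in the current block: 1800 + 8 × 1798 = 16184 frames.
Within the current minute: 7 × 30 + 23 − 2 = 231 (labels ;00/;01 skipped at this minute). Total = 89910 + 16184 + 231 = 106325.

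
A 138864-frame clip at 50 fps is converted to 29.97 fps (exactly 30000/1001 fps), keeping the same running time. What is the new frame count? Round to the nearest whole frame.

83235 frames

Frames at target rate = 138864 × (30000/1001) / (50) = 7574400/91 ≈ 83235.165.
Nearest whole frame: 83235.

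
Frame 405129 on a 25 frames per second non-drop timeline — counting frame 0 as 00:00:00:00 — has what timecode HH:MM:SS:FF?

04:30:05:04

405129 ÷ 25 = 16205 full seconds, remainder 4 frames.
16205 s = 4 h 30 min 5 s.
Timecode: 04:30:05:04.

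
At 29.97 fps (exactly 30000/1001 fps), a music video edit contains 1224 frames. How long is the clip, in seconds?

Running time = 1224 / (30000/1001) = 40.8408 s.

40.8408 seconds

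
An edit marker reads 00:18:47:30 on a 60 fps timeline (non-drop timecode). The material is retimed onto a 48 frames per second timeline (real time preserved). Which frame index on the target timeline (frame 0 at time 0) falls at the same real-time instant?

Source frame index: (0×3600 + 18×60 + 47) × 60 + 30 = 67650.
Real time: 67650 / (60) = 2255/2 s.
Target frame: (2255/2) × (48) = 54120.

frame 54120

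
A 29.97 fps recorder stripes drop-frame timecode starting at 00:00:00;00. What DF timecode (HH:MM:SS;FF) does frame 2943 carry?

Ten DF minutes hold 17982 frames, so frame 2943 lies in block 0 (frames 0–17981) with 2943 frames into that block.
The block's first minute is 1800 frames and the rest 1798 each; 2943 frames reaches minute 1, so 0 × 18 + 1 × 2 = 2 labels have been skipped so far.
Adding those back, label number 2943 + 2 = 2945 at 30 labels/s is 98 s + 5 f = 0 h 1 min 38 s frame 5, i.e. 00:01:38;05.

00:01:38;05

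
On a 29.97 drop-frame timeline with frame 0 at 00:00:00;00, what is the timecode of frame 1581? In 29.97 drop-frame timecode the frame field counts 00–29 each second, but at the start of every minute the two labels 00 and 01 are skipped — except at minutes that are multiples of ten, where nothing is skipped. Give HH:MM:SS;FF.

Each 10-minute DF block holds 10 × 60 × 30 − 9 × 2 = 17982 frames. 1581 ÷ 17982 → 0 full blocks, remainder 1581.
Within the partial block the first minute is 1800 frames and each further minute 1798, so 0 further minute boundaries passed. Total skipped labels = 18 × 0 + 2 × 0 = 0.
Non-drop label index = 1581 + 0 = 1581; at 30 labels/s that is 00:00:52:21, i.e. DF 00:00:52;21.

00:00:52;21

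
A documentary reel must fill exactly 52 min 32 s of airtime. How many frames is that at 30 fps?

52 min 32 s = 3152 s.
Frames = 3152 × 30 = 94560.

94560 frames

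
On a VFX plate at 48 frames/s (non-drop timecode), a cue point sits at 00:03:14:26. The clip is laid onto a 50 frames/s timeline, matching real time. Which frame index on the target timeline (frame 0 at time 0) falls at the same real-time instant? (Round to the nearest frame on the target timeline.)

frame 9727

Source frame index: (0×3600 + 3×60 + 14) × 48 + 26 = 9338.
Real time: 9338 / (48) = 4669/24 s.
Target frame: (4669/24) × (50) = 116725/12 ≈ 9727.083 → 9727.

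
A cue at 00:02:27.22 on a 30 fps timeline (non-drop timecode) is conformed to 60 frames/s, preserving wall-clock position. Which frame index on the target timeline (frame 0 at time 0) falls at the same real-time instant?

Source frame index: (0×3600 + 2×60 + 27) × 30 + 22 = 4432.
Real time: 4432 / (30) = 2216/15 s.
Target frame: (2216/15) × (60) = 8864.

frame 8864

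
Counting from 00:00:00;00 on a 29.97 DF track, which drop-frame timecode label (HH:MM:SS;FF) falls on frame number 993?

Ten DF minutes hold 17982 frames, so frame 993 lies in block 0 (frames 0–17981) with 993 frames into that block.
The block's first minute is 1800 frames and the rest 1798 each; 993 frames reaches minute 0, so 0 × 18 + 0 × 2 = 0 labels have been skipped so far.
Adding those back, label number 993 + 0 = 993 at 30 labels/s is 33 s + 3 f = 0 h 0 min 33 s frame 3, i.e. 00:00:33;03.

00:00:33;03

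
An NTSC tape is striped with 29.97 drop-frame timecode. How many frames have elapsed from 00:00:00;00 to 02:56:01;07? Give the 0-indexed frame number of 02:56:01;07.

As if non-drop at 30 labels/s: (2 × 3600 + 56 × 60 + 1) × 30 + 7 = 316837.
Minute boundaries passed: 176; those not divisible by 10: 176 − 17 = 159; dropped labels = 2 × 159 = 318.
Actual frame index = 316837 − 318 = 316519.

316519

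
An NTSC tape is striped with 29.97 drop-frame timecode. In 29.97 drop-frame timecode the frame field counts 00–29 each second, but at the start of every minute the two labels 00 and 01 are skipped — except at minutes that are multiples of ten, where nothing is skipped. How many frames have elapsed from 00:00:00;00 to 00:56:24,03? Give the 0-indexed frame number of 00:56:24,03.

101421

As if non-drop at 30 labels/s: (0 × 3600 + 56 × 60 + 24) × 30 + 3 = 101523.
Minute boundaries passed: 56; those not divisible by 10: 56 − 5 = 51; dropped labels = 2 × 51 = 102.
Actual frame index = 101523 − 102 = 101421.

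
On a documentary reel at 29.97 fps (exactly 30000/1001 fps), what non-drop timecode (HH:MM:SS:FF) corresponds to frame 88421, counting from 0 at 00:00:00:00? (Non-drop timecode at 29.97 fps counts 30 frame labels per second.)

88421 ÷ 30 = 2947 full seconds, remainder 11 frames.
2947 s = 0 h 49 min 7 s.
Timecode: 00:49:07:11.

00:49:07:11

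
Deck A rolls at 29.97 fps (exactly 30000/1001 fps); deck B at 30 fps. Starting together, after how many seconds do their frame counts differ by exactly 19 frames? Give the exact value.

The gap grows by |30 − 30000/1001| = 30/1001 frames per second.
Time for a 19-frame gap: 19 ÷ (30/1001) = 19019/30 s.

19019/30 seconds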